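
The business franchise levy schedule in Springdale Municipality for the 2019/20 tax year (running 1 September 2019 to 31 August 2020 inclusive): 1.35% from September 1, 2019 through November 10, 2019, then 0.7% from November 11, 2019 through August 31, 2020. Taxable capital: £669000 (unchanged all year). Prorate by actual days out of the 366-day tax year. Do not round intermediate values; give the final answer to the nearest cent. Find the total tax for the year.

September 1 – November 10, 2019: 71 days at 1.35% → £669000 × 1.35% × 71/366 = £1752.0123
November 11, 2019 – August 31, 2020: 295 days at 0.7% → £669000 × 0.7% × 295/366 = £3774.5492
Total = £5526.5615

£5526.56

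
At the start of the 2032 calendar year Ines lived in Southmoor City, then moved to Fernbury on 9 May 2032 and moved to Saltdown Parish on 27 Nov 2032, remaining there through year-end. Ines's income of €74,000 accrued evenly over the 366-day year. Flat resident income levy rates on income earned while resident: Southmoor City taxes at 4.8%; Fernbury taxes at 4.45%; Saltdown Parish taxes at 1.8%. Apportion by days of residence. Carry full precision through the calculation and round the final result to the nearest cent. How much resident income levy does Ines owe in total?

Southmoor City, 1 Jan – 8 May 2032: 129 days → €74,000 × 4.8% × 129/366 = €1,251.9344
Fernbury, 9 May – 26 Nov 2032: 202 days → €74,000 × 4.45% × 202/366 = €1,817.4481
Saltdown Parish, 27 Nov – 31 Dec 2032: 35 days → €74,000 × 1.8% × 35/366 = €127.3770
Total = €3,196.7596

€3,196.76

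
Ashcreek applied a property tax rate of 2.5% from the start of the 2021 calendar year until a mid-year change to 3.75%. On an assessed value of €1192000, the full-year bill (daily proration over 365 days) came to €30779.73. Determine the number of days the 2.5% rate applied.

Let d = days at the first rate; then 365 − d days at the second rate.
€1192000 × [2.5%·d + 3.75%·(365−d)] / 365 = €30779.73
Solving gives d = 341, so the new rate took effect on 8 Dec 2021.

341 days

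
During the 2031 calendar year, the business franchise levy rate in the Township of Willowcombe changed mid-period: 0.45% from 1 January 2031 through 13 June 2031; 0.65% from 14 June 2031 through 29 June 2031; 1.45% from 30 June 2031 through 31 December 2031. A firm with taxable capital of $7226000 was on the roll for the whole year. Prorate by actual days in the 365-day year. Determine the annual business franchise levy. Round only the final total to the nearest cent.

1 January – 13 June 2031: 164 days at 0.45% → $7226000 × 0.45% × 164/365 = $14610.3781
14 June – 29 June 2031: 16 days at 0.65% → $7226000 × 0.65% × 16/365 = $2058.9151
30 June – 31 December 2031: 185 days at 1.45% → $7226000 × 1.45% × 185/365 = $53106.1507
Total = $69775.4438

$69775.44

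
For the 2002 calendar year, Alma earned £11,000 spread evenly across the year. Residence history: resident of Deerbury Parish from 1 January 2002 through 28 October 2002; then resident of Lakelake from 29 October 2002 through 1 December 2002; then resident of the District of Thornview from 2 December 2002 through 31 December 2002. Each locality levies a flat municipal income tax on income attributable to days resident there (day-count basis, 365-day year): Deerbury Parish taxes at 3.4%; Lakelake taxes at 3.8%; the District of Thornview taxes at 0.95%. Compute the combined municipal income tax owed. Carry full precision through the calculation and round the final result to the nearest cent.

£355.95

Deerbury Parish, 1 January – 28 October 2002: 301 days → £11,000 × 3.4% × 301/365 = £308.4219
Lakelake, 29 October – 1 December 2002: 34 days → £11,000 × 3.8% × 34/365 = £38.9370
The District of Thornview, 2 December – 31 December 2002: 30 days → £11,000 × 0.95% × 30/365 = £8.5890
Total = £355.9479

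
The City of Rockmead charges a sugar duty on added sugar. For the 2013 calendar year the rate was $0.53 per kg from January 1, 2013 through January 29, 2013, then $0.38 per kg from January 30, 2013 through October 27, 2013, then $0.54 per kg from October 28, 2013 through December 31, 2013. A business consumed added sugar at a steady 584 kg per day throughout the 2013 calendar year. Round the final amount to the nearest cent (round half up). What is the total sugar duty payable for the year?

$89,614.80

January 1 – January 29, 2013: 29 days × 584 kg/day = 16,936 kg at $0.53/kg → $8,976.08
January 30 – October 27, 2013: 271 days × 584 kg/day = 158,264 kg at $0.38/kg → $60,140.32
October 28 – December 31, 2013: 65 days × 584 kg/day = 37,960 kg at $0.54/kg → $20,498.40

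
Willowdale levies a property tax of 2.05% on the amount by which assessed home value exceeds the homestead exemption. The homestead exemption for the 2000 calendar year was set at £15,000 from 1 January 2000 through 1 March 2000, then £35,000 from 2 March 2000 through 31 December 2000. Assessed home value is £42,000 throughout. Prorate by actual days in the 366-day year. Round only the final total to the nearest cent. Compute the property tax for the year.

£211.83

1 January – 1 March 2000: 61 days, exemption £15,000 → (£42,000 − £15,000) × 2.05% × 61/366 = £92.2500
2 March – 31 December 2000: 305 days, exemption £35,000 → (£42,000 − £35,000) × 2.05% × 305/366 = £119.5833
Total = £211.8333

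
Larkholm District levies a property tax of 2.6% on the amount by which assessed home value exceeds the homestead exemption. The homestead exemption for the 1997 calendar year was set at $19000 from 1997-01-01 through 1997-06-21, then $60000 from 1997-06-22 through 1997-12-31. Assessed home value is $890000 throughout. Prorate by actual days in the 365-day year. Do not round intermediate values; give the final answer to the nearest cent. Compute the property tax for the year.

1997-01-01 to 1997-06-21: 172 days, exemption $19000 → ($890000 − $19000) × 2.6% × 172/365 = $10671.5397
1997-06-22 to 1997-12-31: 193 days, exemption $60000 → ($890000 − $60000) × 2.6% × 193/365 = $11410.7945
Total = $22082.3342

$22082.33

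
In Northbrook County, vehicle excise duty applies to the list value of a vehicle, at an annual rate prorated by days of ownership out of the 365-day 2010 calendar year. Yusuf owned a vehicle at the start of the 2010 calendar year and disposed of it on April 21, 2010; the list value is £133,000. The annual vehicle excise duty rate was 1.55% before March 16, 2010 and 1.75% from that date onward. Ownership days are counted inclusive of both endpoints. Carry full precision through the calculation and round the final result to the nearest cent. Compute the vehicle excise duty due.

£653.89

January 1 – March 15, 2010: 74 days at 1.55% → £133,000 × 1.55% × 74/365 = £417.9479
March 16 – April 21, 2010: 37 days at 1.75% → £133,000 × 1.75% × 37/365 = £235.9384
Total = £653.8863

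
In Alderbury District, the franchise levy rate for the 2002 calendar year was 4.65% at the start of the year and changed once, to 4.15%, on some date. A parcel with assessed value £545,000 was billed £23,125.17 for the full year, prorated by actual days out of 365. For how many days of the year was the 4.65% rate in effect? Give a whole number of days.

Let d = days at the first rate; then 365 − d days at the second rate.
£545,000 × [4.65%·d + 4.15%·(365−d)] / 365 = £23,125.17
Solving gives d = 68, so the new rate took effect on 10 Mar 2002.

68 days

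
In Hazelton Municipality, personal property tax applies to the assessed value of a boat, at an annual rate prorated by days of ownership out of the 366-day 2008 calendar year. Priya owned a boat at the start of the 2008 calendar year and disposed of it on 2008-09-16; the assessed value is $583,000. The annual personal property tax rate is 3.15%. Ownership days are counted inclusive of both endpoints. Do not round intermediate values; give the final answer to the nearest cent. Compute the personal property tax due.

$13,045.82

Days held (2008-01-01 to 2008-09-16): 260 out of 366
Tax = $583,000 × 3.15% × 260/366 = $13,045.8197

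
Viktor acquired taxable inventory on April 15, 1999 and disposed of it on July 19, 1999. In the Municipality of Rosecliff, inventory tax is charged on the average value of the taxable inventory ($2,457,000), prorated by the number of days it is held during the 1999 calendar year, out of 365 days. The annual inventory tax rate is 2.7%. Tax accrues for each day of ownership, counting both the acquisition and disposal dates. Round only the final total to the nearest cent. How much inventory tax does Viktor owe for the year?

Days held (April 15 – July 19, 1999): 96 out of 365
Tax = $2,457,000 × 2.7% × 96/365 = $17,448.0658

$17,448.07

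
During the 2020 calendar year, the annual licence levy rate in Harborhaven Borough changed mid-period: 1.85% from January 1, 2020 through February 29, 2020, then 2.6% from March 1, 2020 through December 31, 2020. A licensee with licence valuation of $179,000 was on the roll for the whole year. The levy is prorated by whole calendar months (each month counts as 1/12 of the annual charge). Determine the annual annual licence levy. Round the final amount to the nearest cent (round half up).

$4,430.25

January 1 – February 29, 2020: 2 months at 1.85% → $179,000 × 1.85% × 2/12 = $551.9167
March 1 – December 31, 2020: 10 months at 2.6% → $179,000 × 2.6% × 10/12 = $3,878.3333
Total = $4,430.2500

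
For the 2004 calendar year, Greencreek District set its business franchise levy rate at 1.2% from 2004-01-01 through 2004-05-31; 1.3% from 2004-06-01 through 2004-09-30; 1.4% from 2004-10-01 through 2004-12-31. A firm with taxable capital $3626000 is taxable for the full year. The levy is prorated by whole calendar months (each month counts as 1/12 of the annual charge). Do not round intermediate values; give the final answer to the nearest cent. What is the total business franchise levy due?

2004-01-01 to 2004-05-31: 5 months at 1.2% → $3626000 × 1.2% × 5/12 = $18130.0000
2004-06-01 to 2004-09-30: 4 months at 1.3% → $3626000 × 1.3% × 4/12 = $15712.6667
2004-10-01 to 2004-12-31: 3 months at 1.4% → $3626000 × 1.4% × 3/12 = $12691.0000
Total = $46533.6667

$46533.67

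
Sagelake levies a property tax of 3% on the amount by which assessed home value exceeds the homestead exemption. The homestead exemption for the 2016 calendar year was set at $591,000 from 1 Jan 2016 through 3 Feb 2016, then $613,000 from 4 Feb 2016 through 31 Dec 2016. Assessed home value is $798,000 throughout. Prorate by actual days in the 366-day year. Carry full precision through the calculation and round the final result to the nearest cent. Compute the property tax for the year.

1 Jan – 3 Feb 2016: 34 days, exemption $591,000 → ($798,000 − $591,000) × 3% × 34/366 = $576.8852
4 Feb – 31 Dec 2016: 332 days, exemption $613,000 → ($798,000 − $613,000) × 3% × 332/366 = $5,034.4262
Total = $5,611.3115

$5,611.31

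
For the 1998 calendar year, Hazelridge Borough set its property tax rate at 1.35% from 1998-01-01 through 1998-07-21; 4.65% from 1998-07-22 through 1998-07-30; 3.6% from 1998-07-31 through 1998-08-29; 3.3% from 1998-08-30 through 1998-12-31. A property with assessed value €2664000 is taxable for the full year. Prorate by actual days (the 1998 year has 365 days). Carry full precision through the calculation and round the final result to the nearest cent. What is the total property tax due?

1998-01-01 to 1998-07-21: 202 days at 1.35% → €2664000 × 1.35% × 202/365 = €19903.3644
1998-07-22 to 1998-07-30: 9 days at 4.65% → €2664000 × 4.65% × 9/365 = €3054.4767
1998-07-31 to 1998-08-29: 30 days at 3.6% → €2664000 × 3.6% × 30/365 = €7882.5205
1998-08-30 to 1998-12-31: 124 days at 3.3% → €2664000 × 3.3% × 124/365 = €29865.9945
Total = €60706.3562

€60706.36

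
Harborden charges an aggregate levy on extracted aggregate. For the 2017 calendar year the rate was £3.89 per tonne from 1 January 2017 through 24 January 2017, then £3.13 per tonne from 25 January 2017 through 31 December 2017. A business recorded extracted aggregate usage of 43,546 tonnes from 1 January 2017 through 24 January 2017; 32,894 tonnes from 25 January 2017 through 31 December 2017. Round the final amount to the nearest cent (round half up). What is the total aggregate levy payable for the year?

1 January – 24 January 2017: 43,546 tonnes at £3.89/tonne → £169393.94
25 January – 31 December 2017: 32,894 tonnes at £3.13/tonne → £102958.22

£272352.16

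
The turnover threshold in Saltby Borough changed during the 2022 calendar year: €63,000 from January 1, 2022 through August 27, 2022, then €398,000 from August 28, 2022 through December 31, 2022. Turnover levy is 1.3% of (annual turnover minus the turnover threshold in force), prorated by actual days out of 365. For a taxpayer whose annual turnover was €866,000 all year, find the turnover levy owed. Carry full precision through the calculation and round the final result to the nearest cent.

January 1 – August 27, 2022: 239 days, exemption €63,000 → (€866,000 − €63,000) × 1.3% × 239/365 = €6,835.4000
August 28 – December 31, 2022: 126 days, exemption €398,000 → (€866,000 − €398,000) × 1.3% × 126/365 = €2,100.2301
Total = €8,935.6301

€8,935.63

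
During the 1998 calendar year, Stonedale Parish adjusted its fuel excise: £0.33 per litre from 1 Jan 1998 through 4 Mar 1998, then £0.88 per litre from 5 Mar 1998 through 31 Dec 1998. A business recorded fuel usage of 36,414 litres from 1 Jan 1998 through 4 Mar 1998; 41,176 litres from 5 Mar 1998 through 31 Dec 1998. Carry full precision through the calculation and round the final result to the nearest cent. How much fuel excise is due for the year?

1 Jan – 4 Mar 1998: 36,414 litres at £0.33/litre → £12016.62
5 Mar – 31 Dec 1998: 41,176 litres at £0.88/litre → £36234.88

£48251.50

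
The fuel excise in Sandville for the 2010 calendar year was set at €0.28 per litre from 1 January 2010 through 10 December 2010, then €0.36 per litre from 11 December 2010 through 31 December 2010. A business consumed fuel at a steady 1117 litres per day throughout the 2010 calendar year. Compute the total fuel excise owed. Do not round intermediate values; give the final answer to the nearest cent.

€116,033.96

1 January – 10 December 2010: 344 days × 1117 litres/day = 384,248 litres at €0.28/litre → €107,589.44
11 December – 31 December 2010: 21 days × 1117 litres/day = 23,457 litres at €0.36/litre → €8,444.52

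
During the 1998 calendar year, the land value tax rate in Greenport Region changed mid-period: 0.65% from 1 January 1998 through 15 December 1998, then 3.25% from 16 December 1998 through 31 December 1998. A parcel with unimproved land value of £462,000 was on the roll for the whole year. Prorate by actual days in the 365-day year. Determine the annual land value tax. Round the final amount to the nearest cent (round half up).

£3,529.55

1 January – 15 December 1998: 349 days at 0.65% → £462,000 × 0.65% × 349/365 = £2,871.3616
16 December – 31 December 1998: 16 days at 3.25% → £462,000 × 3.25% × 16/365 = £658.1918
Total = £3,529.5534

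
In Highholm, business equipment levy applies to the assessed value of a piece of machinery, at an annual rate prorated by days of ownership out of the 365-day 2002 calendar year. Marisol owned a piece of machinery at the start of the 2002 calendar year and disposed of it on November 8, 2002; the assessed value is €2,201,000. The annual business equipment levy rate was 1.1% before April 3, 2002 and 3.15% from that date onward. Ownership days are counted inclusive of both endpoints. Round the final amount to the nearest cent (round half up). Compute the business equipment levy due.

€47,891.35

January 1 – April 2, 2002: 92 days at 1.1% → €2,201,000 × 1.1% × 92/365 = €6,102.4986
April 3 – November 8, 2002: 220 days at 3.15% → €2,201,000 × 3.15% × 220/365 = €41,788.8493
Total = €47,891.3479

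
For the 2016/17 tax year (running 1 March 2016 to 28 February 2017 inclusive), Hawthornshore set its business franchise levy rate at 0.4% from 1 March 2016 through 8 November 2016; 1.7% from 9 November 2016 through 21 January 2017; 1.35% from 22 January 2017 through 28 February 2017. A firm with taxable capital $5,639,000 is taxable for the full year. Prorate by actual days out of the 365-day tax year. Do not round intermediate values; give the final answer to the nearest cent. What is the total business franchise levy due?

$42,995.44

1 March – 8 November 2016: 253 days at 0.4% → $5,639,000 × 0.4% × 253/365 = $15,634.7068
9 November 2016 – 21 January 2017: 74 days at 1.7% → $5,639,000 × 1.7% × 74/365 = $19,435.2384
22 January – 28 February 2017: 38 days at 1.35% → $5,639,000 × 1.35% × 38/365 = $7,925.4986
Total = $42,995.4438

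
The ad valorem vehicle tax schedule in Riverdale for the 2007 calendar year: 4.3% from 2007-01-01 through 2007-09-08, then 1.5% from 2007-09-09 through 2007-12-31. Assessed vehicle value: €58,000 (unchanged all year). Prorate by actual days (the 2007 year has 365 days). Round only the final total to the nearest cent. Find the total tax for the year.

2007-01-01 to 2007-09-08: 251 days at 4.3% → €58,000 × 4.3% × 251/365 = €1,715.0521
2007-09-09 to 2007-12-31: 114 days at 1.5% → €58,000 × 1.5% × 114/365 = €271.7260
Total = €1,986.7781

€1,986.78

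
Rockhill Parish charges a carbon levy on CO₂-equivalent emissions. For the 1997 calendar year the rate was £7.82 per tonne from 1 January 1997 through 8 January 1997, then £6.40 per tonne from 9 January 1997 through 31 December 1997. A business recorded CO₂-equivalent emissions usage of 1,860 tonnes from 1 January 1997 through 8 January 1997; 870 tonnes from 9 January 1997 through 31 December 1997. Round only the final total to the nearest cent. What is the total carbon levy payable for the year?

£20,113.20

1 January – 8 January 1997: 1,860 tonnes at £7.82/tonne → £14,545.20
9 January – 31 December 1997: 870 tonnes at £6.40/tonne → £5,568.00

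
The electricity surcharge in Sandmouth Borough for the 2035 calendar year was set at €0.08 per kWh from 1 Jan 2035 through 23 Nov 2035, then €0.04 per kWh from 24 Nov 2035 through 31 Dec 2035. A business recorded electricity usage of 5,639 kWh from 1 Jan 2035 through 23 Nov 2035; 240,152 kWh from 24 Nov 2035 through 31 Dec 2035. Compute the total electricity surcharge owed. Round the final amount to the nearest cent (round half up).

€10,057.20

1 Jan – 23 Nov 2035: 5,639 kWh at €0.08/kWh → €451.12
24 Nov – 31 Dec 2035: 240,152 kWh at €0.04/kWh → €9,606.08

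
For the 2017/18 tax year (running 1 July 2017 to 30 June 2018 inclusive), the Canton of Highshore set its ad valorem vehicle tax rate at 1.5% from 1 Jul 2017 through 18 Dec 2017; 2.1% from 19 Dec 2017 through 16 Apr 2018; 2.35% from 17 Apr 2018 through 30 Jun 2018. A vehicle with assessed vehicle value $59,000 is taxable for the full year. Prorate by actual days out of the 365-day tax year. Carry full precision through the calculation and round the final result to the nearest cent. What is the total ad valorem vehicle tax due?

1 Jul – 18 Dec 2017: 171 days at 1.5% → $59,000 × 1.5% × 171/365 = $414.6164
19 Dec 2017 – 16 Apr 2018: 119 days at 2.1% → $59,000 × 2.1% × 119/365 = $403.9479
17 Apr – 30 Jun 2018: 75 days at 2.35% → $59,000 × 2.35% × 75/365 = $284.8973
Total = $1,103.4616

$1,103.46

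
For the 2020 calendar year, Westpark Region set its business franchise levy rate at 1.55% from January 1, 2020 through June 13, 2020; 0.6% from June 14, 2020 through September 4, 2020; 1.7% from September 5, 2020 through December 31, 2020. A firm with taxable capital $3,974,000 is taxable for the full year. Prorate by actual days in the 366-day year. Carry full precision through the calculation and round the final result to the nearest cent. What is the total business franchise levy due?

$54,957.38

January 1 – June 13, 2020: 165 days at 1.55% → $3,974,000 × 1.55% × 165/366 = $27,769.1393
June 14 – September 4, 2020: 83 days at 0.6% → $3,974,000 × 0.6% × 83/366 = $5,407.2459
September 5 – December 31, 2020: 118 days at 1.7% → $3,974,000 × 1.7% × 118/366 = $21,780.9945
Total = $54,957.3798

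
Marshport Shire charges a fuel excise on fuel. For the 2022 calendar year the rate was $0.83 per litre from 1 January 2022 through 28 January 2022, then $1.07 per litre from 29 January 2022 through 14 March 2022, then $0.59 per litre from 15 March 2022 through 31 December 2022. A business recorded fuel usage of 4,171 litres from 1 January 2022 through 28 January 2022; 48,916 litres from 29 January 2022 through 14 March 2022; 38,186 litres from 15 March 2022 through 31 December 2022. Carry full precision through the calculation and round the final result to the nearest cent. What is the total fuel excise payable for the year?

1 January – 28 January 2022: 4,171 litres at $0.83/litre → $3,461.93
29 January – 14 March 2022: 48,916 litres at $1.07/litre → $52,340.12
15 March – 31 December 2022: 38,186 litres at $0.59/litre → $22,529.74

$78,331.79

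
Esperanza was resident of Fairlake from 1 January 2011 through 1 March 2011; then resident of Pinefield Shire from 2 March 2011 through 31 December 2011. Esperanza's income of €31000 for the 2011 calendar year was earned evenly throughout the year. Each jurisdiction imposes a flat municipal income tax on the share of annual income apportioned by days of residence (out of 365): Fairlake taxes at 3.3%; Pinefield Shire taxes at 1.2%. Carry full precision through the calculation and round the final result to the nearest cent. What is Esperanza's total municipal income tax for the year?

€479.01

Fairlake, 1 January – 1 March 2011: 60 days → €31000 × 3.3% × 60/365 = €168.1644
Pinefield Shire, 2 March – 31 December 2011: 305 days → €31000 × 1.2% × 305/365 = €310.8493
Total = €479.0137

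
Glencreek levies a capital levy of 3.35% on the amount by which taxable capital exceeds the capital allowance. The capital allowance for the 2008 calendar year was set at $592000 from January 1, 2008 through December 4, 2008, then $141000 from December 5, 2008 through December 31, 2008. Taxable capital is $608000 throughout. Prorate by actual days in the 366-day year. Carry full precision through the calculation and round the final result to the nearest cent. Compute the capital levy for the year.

January 1 – December 4, 2008: 339 days, exemption $592000 → ($608000 − $592000) × 3.35% × 339/366 = $496.4590
December 5 – December 31, 2008: 27 days, exemption $141000 → ($608000 − $141000) × 3.35% × 27/366 = $1154.1025
Total = $1650.5615

$1650.56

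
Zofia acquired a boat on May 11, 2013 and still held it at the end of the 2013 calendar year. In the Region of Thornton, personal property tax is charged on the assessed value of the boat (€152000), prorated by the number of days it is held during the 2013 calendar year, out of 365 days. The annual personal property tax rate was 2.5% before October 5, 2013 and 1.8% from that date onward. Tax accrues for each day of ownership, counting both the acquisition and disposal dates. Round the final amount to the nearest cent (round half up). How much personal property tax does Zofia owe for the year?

May 11 – October 4, 2013: 147 days at 2.5% → €152000 × 2.5% × 147/365 = €1530.4110
October 5 – December 31, 2013: 88 days at 1.8% → €152000 × 1.8% × 88/365 = €659.6384
Total = €2190.0493

€2190.05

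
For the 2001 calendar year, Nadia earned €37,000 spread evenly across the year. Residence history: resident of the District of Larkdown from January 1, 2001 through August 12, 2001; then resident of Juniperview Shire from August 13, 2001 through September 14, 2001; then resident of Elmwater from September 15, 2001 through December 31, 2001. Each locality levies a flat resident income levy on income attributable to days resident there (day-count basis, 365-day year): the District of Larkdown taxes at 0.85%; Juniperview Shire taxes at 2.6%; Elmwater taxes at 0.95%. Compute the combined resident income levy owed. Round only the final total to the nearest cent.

€383.99

The District of Larkdown, January 1 – August 12, 2001: 224 days → €37,000 × 0.85% × 224/365 = €193.0082
Juniperview Shire, August 13 – September 14, 2001: 33 days → €37,000 × 2.6% × 33/365 = €86.9753
Elmwater, September 15 – December 31, 2001: 108 days → €37,000 × 0.95% × 108/365 = €104.0055
Total = €383.9890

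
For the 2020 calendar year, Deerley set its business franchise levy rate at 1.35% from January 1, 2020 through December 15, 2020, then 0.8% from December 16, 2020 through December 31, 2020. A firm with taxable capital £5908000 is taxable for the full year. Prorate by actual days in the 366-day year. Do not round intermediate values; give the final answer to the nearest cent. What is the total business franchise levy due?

£78337.50

January 1 – December 15, 2020: 350 days at 1.35% → £5908000 × 1.35% × 350/366 = £76271.3115
December 16 – December 31, 2020: 16 days at 0.8% → £5908000 × 0.8% × 16/366 = £2066.1858
Total = £78337.4973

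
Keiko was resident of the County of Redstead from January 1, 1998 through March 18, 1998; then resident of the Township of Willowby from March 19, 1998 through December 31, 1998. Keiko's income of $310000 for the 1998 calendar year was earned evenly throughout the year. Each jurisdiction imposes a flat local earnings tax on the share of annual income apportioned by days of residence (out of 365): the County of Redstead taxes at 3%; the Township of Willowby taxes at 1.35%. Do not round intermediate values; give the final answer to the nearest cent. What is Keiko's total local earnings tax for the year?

$5264.05

The County of Redstead, January 1 – March 18, 1998: 77 days → $310000 × 3% × 77/365 = $1961.9178
The Township of Willowby, March 19 – December 31, 1998: 288 days → $310000 × 1.35% × 288/365 = $3302.1370
Total = $5264.0548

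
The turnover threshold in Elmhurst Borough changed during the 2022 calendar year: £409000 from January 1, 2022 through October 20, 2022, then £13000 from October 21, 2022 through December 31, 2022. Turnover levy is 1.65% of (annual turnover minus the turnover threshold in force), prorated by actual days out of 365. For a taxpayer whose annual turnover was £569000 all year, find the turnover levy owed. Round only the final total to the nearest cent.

£3928.90

January 1 – October 20, 2022: 293 days, exemption £409000 → (£569000 − £409000) × 1.65% × 293/365 = £2119.2329
October 21 – December 31, 2022: 72 days, exemption £13000 → (£569000 − £13000) × 1.65% × 72/365 = £1809.6658
Total = £3928.8986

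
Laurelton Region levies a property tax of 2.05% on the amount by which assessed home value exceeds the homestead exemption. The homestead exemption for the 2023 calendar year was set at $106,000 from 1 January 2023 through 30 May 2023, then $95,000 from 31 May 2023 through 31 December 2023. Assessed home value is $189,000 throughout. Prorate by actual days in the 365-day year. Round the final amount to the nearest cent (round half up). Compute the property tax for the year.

$1,834.33

1 January – 30 May 2023: 150 days, exemption $106,000 → ($189,000 − $106,000) × 2.05% × 150/365 = $699.2466
31 May – 31 December 2023: 215 days, exemption $95,000 → ($189,000 − $95,000) × 2.05% × 215/365 = $1,135.0822
Total = $1,834.3288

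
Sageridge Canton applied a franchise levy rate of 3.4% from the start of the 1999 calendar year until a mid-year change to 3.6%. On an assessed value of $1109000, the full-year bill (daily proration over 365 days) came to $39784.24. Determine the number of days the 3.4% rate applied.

Let d = days at the first rate; then 365 − d days at the second rate.
$1109000 × [3.4%·d + 3.6%·(365−d)] / 365 = $39784.24
Solving gives d = 23, so the new rate took effect on January 24, 1999.

23 days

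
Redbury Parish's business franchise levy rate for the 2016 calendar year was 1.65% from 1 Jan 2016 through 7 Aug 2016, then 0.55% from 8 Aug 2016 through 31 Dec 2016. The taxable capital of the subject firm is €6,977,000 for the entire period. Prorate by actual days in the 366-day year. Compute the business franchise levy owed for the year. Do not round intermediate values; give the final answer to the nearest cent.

€84,505.58

1 Jan – 7 Aug 2016: 220 days at 1.65% → €6,977,000 × 1.65% × 220/366 = €69,198.1148
8 Aug – 31 Dec 2016: 146 days at 0.55% → €6,977,000 × 0.55% × 146/366 = €15,307.4617
Total = €84,505.5765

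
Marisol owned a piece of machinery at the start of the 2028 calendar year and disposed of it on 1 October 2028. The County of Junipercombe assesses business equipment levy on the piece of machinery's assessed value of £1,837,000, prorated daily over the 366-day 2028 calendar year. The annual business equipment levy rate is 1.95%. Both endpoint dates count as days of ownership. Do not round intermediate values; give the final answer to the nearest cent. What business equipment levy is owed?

£26,915.06

Days held (1 January – 1 October 2028): 275 out of 366
Tax = £1,837,000 × 1.95% × 275/366 = £26,915.0615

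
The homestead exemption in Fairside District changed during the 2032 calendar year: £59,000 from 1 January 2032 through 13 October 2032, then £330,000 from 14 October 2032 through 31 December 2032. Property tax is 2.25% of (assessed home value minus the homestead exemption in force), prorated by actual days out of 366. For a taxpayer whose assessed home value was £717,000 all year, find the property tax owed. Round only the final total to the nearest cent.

£13,488.87

1 January – 13 October 2032: 287 days, exemption £59,000 → (£717,000 − £59,000) × 2.25% × 287/366 = £11,609.3852
14 October – 31 December 2032: 79 days, exemption £330,000 → (£717,000 − £330,000) × 2.25% × 79/366 = £1,879.4877
Total = £13,488.8730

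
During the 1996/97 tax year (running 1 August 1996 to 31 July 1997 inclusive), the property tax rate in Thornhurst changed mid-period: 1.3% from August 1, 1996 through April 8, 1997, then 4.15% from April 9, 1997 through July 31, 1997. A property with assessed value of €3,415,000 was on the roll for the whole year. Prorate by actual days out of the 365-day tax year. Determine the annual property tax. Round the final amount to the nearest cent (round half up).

August 1, 1996 – April 8, 1997: 251 days at 1.3% → €3,415,000 × 1.3% × 251/365 = €30,529.1644
April 9 – July 31, 1997: 114 days at 4.15% → €3,415,000 × 4.15% × 114/365 = €44,264.0137
Total = €74,793.1781

€74,793.18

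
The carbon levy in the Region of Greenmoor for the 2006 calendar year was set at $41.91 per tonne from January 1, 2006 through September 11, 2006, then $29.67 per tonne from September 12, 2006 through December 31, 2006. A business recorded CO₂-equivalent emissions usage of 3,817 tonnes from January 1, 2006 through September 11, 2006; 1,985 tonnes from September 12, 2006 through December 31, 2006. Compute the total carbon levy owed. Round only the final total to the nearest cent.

January 1 – September 11, 2006: 3,817 tonnes at $41.91/tonne → $159,970.47
September 12 – December 31, 2006: 1,985 tonnes at $29.67/tonne → $58,894.95

$218,865.42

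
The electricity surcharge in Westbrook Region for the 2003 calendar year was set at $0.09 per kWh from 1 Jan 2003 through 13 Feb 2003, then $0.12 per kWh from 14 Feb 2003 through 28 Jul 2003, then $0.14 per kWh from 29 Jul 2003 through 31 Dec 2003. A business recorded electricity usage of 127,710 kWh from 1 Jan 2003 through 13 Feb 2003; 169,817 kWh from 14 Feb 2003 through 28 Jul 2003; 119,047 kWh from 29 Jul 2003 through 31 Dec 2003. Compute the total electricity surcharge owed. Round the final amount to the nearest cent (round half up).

1 Jan – 13 Feb 2003: 127,710 kWh at $0.09/kWh → $11,493.90
14 Feb – 28 Jul 2003: 169,817 kWh at $0.12/kWh → $20,378.04
29 Jul – 31 Dec 2003: 119,047 kWh at $0.14/kWh → $16,666.58

$48,538.52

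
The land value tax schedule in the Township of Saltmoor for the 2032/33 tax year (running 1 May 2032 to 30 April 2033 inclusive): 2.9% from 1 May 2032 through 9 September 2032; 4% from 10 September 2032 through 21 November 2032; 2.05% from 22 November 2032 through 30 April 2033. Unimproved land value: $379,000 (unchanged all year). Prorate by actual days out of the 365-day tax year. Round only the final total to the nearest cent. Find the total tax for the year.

$10,412.64

1 May – 9 September 2032: 132 days at 2.9% → $379,000 × 2.9% × 132/365 = $3,974.8274
10 September – 21 November 2032: 73 days at 4% → $379,000 × 4% × 73/365 = $3,032.0000
22 November 2032 – 30 April 2033: 160 days at 2.05% → $379,000 × 2.05% × 160/365 = $3,405.8082
Total = $10,412.6356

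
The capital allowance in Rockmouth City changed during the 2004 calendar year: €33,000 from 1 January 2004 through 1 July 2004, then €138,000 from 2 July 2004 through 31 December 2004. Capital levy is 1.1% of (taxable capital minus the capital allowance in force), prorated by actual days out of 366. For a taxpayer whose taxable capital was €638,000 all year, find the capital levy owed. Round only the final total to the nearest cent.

1 January – 1 July 2004: 183 days, exemption €33,000 → (€638,000 − €33,000) × 1.1% × 183/366 = €3,327.5000
2 July – 31 December 2004: 183 days, exemption €138,000 → (€638,000 − €138,000) × 1.1% × 183/366 = €2,750.0000
Total = €6,077.5000

€6,077.50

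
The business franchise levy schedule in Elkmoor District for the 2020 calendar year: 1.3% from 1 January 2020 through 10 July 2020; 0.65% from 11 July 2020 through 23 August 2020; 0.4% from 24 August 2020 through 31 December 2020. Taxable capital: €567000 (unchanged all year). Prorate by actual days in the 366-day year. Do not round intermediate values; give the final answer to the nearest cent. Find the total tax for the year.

1 January – 10 July 2020: 192 days at 1.3% → €567000 × 1.3% × 192/366 = €3866.7541
11 July – 23 August 2020: 44 days at 0.65% → €567000 × 0.65% × 44/366 = €443.0656
24 August – 31 December 2020: 130 days at 0.4% → €567000 × 0.4% × 130/366 = €805.5738
Total = €5115.3934

€5115.39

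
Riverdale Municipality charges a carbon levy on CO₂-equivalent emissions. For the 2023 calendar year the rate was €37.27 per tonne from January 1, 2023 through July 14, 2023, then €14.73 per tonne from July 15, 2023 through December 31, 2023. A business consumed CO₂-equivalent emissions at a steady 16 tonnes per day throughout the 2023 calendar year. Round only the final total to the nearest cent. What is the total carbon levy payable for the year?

€156,348.00

January 1 – July 14, 2023: 195 days × 16 tonnes/day = 3,120 tonnes at €37.27/tonne → €116,282.40
July 15 – December 31, 2023: 170 days × 16 tonnes/day = 2,720 tonnes at €14.73/tonne → €40,065.60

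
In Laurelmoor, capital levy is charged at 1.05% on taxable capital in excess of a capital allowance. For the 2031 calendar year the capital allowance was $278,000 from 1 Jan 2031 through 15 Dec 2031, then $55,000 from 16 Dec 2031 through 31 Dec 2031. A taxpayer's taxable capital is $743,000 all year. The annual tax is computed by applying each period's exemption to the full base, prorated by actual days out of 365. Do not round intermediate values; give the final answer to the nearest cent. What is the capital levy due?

$4,985.14

1 Jan – 15 Dec 2031: 349 days, exemption $278,000 → ($743,000 − $278,000) × 1.05% × 349/365 = $4,668.4726
16 Dec – 31 Dec 2031: 16 days, exemption $55,000 → ($743,000 − $55,000) × 1.05% × 16/365 = $316.6685
Total = $4,985.1411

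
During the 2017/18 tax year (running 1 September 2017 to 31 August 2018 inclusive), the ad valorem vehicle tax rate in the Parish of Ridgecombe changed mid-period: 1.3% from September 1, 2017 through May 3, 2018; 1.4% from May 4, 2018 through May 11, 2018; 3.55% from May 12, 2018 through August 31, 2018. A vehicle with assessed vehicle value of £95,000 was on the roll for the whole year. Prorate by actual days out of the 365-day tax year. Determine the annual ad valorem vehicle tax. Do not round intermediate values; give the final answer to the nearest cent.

September 1, 2017 – May 3, 2018: 245 days at 1.3% → £95,000 × 1.3% × 245/365 = £828.9726
May 4 – May 11, 2018: 8 days at 1.4% → £95,000 × 1.4% × 8/365 = £29.1507
May 12 – August 31, 2018: 112 days at 3.55% → £95,000 × 3.55% × 112/365 = £1,034.8493
Total = £1,892.9726

£1,892.97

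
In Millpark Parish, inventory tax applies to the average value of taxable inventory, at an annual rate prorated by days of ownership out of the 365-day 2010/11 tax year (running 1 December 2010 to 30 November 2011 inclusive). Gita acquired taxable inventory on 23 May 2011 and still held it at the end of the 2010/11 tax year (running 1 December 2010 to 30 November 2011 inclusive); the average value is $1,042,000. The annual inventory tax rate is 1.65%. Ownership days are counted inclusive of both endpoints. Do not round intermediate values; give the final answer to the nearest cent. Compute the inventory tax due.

Days held (23 May – 30 November 2011): 192 out of 365
Tax = $1,042,000 × 1.65% × 192/365 = $9,043.9890

$9,043.99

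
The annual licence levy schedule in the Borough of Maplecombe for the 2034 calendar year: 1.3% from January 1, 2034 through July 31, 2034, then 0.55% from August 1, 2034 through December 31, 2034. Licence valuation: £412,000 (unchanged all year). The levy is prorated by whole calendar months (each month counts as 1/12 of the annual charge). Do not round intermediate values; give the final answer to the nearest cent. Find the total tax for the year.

£4,068.50

January 1 – July 31, 2034: 7 months at 1.3% → £412,000 × 1.3% × 7/12 = £3,124.3333
August 1 – December 31, 2034: 5 months at 0.55% → £412,000 × 0.55% × 5/12 = £944.1667
Total = £4,068.5000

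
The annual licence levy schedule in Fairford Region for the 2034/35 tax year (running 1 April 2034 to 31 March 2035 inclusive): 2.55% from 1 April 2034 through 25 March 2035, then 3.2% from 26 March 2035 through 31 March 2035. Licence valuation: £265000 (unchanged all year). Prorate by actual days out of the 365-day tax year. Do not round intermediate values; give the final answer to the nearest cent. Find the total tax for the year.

£6785.82

1 April 2034 – 25 March 2035: 359 days at 2.55% → £265000 × 2.55% × 359/365 = £6646.4178
26 March – 31 March 2035: 6 days at 3.2% → £265000 × 3.2% × 6/365 = £139.3973
Total = £6785.8151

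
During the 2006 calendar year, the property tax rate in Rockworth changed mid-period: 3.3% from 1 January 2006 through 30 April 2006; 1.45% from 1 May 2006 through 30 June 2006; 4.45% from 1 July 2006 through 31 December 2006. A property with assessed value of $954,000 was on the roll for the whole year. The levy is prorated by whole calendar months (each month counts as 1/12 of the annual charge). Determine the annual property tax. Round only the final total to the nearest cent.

$34,026.00

1 January – 30 April 2006: 4 months at 3.3% → $954,000 × 3.3% × 4/12 = $10,494.0000
1 May – 30 June 2006: 2 months at 1.45% → $954,000 × 1.45% × 2/12 = $2,305.5000
1 July – 31 December 2006: 6 months at 4.45% → $954,000 × 4.45% × 6/12 = $21,226.5000
Total = $34,026.0000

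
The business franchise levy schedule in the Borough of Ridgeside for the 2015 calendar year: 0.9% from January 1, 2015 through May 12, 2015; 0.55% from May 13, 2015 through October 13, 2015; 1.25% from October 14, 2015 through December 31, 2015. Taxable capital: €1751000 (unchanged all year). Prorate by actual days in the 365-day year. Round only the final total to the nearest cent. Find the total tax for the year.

€14499.72

January 1 – May 12, 2015: 132 days at 0.9% → €1751000 × 0.9% × 132/365 = €5699.1452
May 13 – October 13, 2015: 154 days at 0.55% → €1751000 × 0.55% × 154/365 = €4063.2795
October 14 – December 31, 2015: 79 days at 1.25% → €1751000 × 1.25% × 79/365 = €4737.2945
Total = €14499.7192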